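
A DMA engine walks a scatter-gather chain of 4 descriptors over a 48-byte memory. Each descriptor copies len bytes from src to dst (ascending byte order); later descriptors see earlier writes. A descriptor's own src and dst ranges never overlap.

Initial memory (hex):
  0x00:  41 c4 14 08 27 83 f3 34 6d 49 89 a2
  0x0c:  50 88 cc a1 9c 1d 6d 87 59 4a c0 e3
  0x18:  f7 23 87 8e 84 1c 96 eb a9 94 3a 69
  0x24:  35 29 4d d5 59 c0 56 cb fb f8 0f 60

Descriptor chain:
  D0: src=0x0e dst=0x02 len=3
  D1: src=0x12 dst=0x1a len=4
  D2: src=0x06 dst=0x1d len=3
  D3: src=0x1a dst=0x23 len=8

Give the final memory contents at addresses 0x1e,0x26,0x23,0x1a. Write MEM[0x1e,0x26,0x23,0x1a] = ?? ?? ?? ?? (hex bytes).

D0: mem[0x02..0x04] <- [cc a1 9c]
D1: mem[0x1a..0x1d] <- [6d 87 59 4a]
D2: mem[0x1d..0x1f] <- [f3 34 6d]
D3: mem[0x23..0x2a] <- [6d 87 59 f3 34 6d a9 94]
query mem[0x1e]=0x34, mem[0x26]=0xf3, mem[0x23]=0x6d, mem[0x1a]=0x6d

MEM[0x1e,0x26,0x23,0x1a] = 34 f3 6d 6d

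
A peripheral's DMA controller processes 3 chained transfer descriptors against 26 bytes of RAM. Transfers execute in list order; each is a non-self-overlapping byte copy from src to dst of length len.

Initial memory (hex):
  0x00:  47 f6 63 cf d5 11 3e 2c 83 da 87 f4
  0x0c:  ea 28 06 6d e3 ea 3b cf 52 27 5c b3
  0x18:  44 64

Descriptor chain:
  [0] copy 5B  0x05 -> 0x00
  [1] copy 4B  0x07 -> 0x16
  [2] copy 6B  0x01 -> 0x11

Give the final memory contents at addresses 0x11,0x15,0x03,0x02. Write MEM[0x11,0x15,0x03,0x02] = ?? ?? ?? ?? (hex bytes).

D0: mem[0x00..0x04] <- [11 3e 2c 83 da]
D1: mem[0x16..0x19] <- [2c 83 da 87]
D2: mem[0x11..0x16] <- [3e 2c 83 da 11 3e]
query mem[0x11]=0x3e, mem[0x15]=0x11, mem[0x03]=0x83, mem[0x02]=0x2c

MEM[0x11,0x15,0x03,0x02] = 3e 11 83 2c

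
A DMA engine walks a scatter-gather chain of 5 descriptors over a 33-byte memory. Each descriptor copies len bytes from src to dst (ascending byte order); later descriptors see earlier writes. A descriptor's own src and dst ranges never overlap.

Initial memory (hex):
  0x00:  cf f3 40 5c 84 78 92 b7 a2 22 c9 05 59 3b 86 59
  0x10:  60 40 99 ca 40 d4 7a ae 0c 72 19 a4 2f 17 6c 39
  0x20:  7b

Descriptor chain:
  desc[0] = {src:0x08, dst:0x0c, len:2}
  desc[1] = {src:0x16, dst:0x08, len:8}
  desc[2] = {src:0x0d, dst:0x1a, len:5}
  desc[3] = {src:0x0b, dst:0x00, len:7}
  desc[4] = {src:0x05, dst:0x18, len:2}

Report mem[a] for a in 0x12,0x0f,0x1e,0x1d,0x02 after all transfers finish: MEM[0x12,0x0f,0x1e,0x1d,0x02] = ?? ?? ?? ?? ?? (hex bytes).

MEM[0x12,0x0f,0x1e,0x1d,0x02] = 99 17 40 60 a4

[0] 0x08->0x0c len=2 : a2 22
[1] 0x16->0x08 len=8 : 7a ae 0c 72 19 a4 2f 17
[2] 0x0d->0x1a len=5 : a4 2f 17 60 40
[3] 0x0b->0x00 len=7 : 72 19 a4 2f 17 60 40
[4] 0x05->0x18 len=2 : 60 40
query mem[0x12]=0x99, mem[0x0f]=0x17, mem[0x1e]=0x40, mem[0x1d]=0x60, mem[0x02]=0xa4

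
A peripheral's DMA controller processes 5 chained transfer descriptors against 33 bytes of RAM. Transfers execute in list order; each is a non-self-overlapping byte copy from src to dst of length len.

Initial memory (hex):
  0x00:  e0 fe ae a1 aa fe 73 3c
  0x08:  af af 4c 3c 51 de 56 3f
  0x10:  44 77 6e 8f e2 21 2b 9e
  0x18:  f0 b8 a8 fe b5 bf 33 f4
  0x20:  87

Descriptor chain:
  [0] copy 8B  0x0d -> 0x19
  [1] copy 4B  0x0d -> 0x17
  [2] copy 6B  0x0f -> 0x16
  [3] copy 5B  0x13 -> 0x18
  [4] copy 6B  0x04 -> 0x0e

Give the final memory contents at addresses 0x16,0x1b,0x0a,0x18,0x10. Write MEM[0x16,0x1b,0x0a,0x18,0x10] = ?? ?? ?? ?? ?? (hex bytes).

  after D0: wrote 8B at 0x19 = de563f44776e8fe2
  after D1: wrote 4B at 0x17 = de563f44
  after D2: wrote 6B at 0x16 = 3f44776e8fe2
  after D3: wrote 5B at 0x18 = 8fe2213f44
  after D4: wrote 6B at 0x0e = aafe733cafaf
query mem[0x16]=0x3f, mem[0x1b]=0x3f, mem[0x0a]=0x4c, mem[0x18]=0x8f, mem[0x10]=0x73

MEM[0x16,0x1b,0x0a,0x18,0x10] = 3f 3f 4c 8f 73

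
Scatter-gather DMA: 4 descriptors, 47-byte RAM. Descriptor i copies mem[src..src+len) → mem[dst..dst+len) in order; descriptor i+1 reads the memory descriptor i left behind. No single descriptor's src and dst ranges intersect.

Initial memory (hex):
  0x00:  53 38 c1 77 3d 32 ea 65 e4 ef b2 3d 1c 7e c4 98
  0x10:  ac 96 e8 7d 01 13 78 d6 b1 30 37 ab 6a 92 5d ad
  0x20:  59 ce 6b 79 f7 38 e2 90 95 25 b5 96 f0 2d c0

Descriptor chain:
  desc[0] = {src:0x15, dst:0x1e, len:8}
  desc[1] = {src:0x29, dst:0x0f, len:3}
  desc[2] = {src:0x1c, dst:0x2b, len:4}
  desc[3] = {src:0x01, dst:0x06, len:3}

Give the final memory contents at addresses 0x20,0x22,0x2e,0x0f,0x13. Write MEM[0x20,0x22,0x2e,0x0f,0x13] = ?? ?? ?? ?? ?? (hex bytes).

MEM[0x20,0x22,0x2e,0x0f,0x13] = d6 30 78 25 7d

[0] 0x15->0x1e len=8 : 13 78 d6 b1 30 37 ab 6a
[1] 0x29->0x0f len=3 : 25 b5 96
[2] 0x1c->0x2b len=4 : 6a 92 13 78
[3] 0x01->0x06 len=3 : 38 c1 77
query mem[0x20]=0xd6, mem[0x22]=0x30, mem[0x2e]=0x78, mem[0x0f]=0x25, mem[0x13]=0x7d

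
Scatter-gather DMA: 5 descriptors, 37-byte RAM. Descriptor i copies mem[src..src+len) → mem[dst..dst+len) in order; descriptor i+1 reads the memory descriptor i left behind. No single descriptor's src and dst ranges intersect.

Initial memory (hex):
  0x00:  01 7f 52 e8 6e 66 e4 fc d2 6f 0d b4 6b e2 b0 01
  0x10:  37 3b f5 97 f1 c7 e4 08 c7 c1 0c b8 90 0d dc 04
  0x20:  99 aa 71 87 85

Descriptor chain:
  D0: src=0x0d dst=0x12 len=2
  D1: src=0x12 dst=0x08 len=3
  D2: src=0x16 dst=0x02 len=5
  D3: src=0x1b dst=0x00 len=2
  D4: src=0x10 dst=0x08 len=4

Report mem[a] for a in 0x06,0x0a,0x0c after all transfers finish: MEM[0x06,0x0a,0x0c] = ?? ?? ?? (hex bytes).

#0 dst[0x12+2] := {0xe2,0xb0}
#1 dst[0x08+3] := {0xe2,0xb0,0xf1}
#2 dst[0x02+5] := {0xe4,0x08,0xc7,0xc1,0x0c}
#3 dst[0x00+2] := {0xb8,0x90}
#4 dst[0x08+4] := {0x37,0x3b,0xe2,0xb0}
query mem[0x06]=0x0c, mem[0x0a]=0xe2, mem[0x0c]=0x6b

MEM[0x06,0x0a,0x0c] = 0c e2 6b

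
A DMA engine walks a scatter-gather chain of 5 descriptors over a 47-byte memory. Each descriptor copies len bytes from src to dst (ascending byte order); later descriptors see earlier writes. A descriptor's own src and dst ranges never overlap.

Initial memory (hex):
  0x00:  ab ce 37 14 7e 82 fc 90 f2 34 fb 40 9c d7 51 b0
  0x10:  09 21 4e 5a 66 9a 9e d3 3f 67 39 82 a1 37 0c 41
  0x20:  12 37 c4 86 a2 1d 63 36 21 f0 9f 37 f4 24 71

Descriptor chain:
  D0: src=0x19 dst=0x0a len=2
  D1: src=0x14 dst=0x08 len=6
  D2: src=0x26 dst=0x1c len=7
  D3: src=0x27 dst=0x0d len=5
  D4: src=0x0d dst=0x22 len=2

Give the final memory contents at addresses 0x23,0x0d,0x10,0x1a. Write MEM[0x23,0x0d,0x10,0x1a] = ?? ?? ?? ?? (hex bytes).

MEM[0x23,0x0d,0x10,0x1a] = 21 36 9f 39

#0 dst[0x0a+2] := {0x67,0x39}
#1 dst[0x08+6] := {0x66,0x9a,0x9e,0xd3,0x3f,0x67}
#2 dst[0x1c+7] := {0x63,0x36,0x21,0xf0,0x9f,0x37,0xf4}
#3 dst[0x0d+5] := {0x36,0x21,0xf0,0x9f,0x37}
#4 dst[0x22+2] := {0x36,0x21}
query mem[0x23]=0x21, mem[0x0d]=0x36, mem[0x10]=0x9f, mem[0x1a]=0x39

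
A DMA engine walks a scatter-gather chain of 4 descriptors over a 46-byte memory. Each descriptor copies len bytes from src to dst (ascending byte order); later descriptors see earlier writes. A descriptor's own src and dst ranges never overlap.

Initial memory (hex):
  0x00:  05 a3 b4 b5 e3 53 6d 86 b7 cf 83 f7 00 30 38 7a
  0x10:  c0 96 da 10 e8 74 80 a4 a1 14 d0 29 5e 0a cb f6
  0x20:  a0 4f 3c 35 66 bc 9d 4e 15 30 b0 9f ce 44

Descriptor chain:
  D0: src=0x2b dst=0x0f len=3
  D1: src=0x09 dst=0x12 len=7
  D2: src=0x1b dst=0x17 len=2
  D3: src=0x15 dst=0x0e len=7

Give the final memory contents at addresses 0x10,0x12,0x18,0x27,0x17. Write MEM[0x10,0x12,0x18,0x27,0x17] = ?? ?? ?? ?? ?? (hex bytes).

MEM[0x10,0x12,0x18,0x27,0x17] = 29 14 5e 4e 29

D0: mem[0x0f..0x11] <- [9f ce 44]
D1: mem[0x12..0x18] <- [cf 83 f7 00 30 38 9f]
D2: mem[0x17..0x18] <- [29 5e]
D3: mem[0x0e..0x14] <- [00 30 29 5e 14 d0 29]
query mem[0x10]=0x29, mem[0x12]=0x14, mem[0x18]=0x5e, mem[0x27]=0x4e, mem[0x17]=0x29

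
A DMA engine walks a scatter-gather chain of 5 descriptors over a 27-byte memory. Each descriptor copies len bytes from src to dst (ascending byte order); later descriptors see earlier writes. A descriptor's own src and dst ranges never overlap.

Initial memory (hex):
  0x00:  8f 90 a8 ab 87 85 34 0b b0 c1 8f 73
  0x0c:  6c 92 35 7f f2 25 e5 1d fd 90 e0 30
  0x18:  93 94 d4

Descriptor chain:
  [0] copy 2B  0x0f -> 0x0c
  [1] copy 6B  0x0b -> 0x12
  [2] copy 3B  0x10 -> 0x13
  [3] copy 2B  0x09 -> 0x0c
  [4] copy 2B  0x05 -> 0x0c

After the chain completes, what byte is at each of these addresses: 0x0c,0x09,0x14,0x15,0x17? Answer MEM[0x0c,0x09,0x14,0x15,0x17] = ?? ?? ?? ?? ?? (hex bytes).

MEM[0x0c,0x09,0x14,0x15,0x17] = 85 c1 25 73 f2

  after D0: wrote 2B at 0x0c = 7ff2
  after D1: wrote 6B at 0x12 = 737ff2357ff2
  after D2: wrote 3B at 0x13 = f22573
  after D3: wrote 2B at 0x0c = c18f
  after D4: wrote 2B at 0x0c = 8534
query mem[0x0c]=0x85, mem[0x09]=0xc1, mem[0x14]=0x25, mem[0x15]=0x73, mem[0x17]=0xf2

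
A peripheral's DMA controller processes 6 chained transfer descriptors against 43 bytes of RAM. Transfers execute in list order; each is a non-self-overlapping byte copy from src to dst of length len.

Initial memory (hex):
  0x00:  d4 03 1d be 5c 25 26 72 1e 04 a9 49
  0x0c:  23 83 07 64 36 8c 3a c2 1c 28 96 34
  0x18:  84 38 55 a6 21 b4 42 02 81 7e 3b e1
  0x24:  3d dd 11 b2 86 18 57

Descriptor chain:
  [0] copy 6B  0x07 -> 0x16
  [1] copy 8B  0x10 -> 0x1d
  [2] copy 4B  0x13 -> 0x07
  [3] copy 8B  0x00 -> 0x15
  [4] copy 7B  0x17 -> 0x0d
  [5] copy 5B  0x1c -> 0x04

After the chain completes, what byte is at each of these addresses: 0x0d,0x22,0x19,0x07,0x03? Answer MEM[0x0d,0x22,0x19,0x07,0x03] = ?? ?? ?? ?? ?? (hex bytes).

MEM[0x0d,0x22,0x19,0x07,0x03] = 1d 28 5c 3a be

D0: mem[0x16..0x1b] <- [72 1e 04 a9 49 23]
D1: mem[0x1d..0x24] <- [36 8c 3a c2 1c 28 72 1e]
D2: mem[0x07..0x0a] <- [c2 1c 28 72]
D3: mem[0x15..0x1c] <- [d4 03 1d be 5c 25 26 c2]
D4: mem[0x0d..0x13] <- [1d be 5c 25 26 c2 36]
D5: mem[0x04..0x08] <- [c2 36 8c 3a c2]
query mem[0x0d]=0x1d, mem[0x22]=0x28, mem[0x19]=0x5c, mem[0x07]=0x3a, mem[0x03]=0xbe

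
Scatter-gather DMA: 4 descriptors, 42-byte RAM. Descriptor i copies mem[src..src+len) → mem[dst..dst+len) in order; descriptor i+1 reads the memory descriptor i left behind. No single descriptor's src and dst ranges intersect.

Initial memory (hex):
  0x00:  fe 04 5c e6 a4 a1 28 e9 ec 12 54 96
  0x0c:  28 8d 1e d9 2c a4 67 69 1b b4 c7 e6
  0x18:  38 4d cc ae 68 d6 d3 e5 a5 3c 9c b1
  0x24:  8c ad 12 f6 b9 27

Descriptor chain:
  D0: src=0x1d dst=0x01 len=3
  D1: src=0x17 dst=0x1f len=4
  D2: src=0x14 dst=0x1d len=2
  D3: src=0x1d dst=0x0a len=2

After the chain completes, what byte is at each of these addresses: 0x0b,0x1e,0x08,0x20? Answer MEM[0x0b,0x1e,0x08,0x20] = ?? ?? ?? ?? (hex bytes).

#0 dst[0x01+3] := {0xd6,0xd3,0xe5}
#1 dst[0x1f+4] := {0xe6,0x38,0x4d,0xcc}
#2 dst[0x1d+2] := {0x1b,0xb4}
#3 dst[0x0a+2] := {0x1b,0xb4}
query mem[0x0b]=0xb4, mem[0x1e]=0xb4, mem[0x08]=0xec, mem[0x20]=0x38

MEM[0x0b,0x1e,0x08,0x20] = b4 b4 ec 38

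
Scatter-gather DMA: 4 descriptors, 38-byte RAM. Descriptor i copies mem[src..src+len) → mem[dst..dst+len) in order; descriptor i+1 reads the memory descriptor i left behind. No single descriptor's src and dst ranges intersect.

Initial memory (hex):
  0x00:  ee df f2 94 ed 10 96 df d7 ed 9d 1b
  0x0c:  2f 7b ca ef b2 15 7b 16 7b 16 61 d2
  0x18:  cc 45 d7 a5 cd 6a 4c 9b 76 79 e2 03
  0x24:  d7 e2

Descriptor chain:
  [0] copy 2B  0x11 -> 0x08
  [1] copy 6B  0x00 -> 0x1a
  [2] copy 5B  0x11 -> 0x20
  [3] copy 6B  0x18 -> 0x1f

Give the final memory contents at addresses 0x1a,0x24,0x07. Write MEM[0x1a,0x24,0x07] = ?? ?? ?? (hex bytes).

MEM[0x1a,0x24,0x07] = ee 94 df

  after D0: wrote 2B at 0x08 = 157b
  after D1: wrote 6B at 0x1a = eedff294ed10
  after D2: wrote 5B at 0x20 = 157b167b16
  after D3: wrote 6B at 0x1f = cc45eedff294
query mem[0x1a]=0xee, mem[0x24]=0x94, mem[0x07]=0xdf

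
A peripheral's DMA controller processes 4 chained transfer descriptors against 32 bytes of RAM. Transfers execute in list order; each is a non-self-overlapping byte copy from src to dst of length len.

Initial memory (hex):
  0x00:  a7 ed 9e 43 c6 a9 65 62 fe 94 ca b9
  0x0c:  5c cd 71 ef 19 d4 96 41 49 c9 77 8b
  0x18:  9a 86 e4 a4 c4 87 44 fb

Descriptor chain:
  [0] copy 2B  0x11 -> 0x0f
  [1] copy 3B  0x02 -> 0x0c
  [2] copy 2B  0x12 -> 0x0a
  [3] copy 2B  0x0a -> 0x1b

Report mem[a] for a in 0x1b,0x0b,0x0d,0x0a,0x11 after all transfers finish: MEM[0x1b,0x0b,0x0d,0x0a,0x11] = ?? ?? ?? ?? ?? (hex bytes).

MEM[0x1b,0x0b,0x0d,0x0a,0x11] = 96 41 43 96 d4

  after D0: wrote 2B at 0x0f = d496
  after D1: wrote 3B at 0x0c = 9e43c6
  after D2: wrote 2B at 0x0a = 9641
  after D3: wrote 2B at 0x1b = 9641
query mem[0x1b]=0x96, mem[0x0b]=0x41, mem[0x0d]=0x43, mem[0x0a]=0x96, mem[0x11]=0xd4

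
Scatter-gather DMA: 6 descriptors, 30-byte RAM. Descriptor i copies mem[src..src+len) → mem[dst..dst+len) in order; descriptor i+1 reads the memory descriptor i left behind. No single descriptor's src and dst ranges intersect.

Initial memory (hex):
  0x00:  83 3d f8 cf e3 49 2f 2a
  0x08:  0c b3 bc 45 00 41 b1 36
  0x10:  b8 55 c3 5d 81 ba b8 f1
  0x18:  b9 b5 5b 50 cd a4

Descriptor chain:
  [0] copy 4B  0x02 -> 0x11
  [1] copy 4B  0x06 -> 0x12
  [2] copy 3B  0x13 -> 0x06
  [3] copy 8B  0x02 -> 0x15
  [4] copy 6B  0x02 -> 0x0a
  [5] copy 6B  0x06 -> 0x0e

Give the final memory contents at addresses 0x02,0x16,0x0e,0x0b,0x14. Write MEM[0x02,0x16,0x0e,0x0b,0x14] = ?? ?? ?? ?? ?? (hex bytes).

MEM[0x02,0x16,0x0e,0x0b,0x14] = f8 cf 2a cf 0c

[0] 0x02->0x11 len=4 : f8 cf e3 49
[1] 0x06->0x12 len=4 : 2f 2a 0c b3
[2] 0x13->0x06 len=3 : 2a 0c b3
[3] 0x02->0x15 len=8 : f8 cf e3 49 2a 0c b3 b3
[4] 0x02->0x0a len=6 : f8 cf e3 49 2a 0c
[5] 0x06->0x0e len=6 : 2a 0c b3 b3 f8 cf
query mem[0x02]=0xf8, mem[0x16]=0xcf, mem[0x0e]=0x2a, mem[0x0b]=0xcf, mem[0x14]=0x0c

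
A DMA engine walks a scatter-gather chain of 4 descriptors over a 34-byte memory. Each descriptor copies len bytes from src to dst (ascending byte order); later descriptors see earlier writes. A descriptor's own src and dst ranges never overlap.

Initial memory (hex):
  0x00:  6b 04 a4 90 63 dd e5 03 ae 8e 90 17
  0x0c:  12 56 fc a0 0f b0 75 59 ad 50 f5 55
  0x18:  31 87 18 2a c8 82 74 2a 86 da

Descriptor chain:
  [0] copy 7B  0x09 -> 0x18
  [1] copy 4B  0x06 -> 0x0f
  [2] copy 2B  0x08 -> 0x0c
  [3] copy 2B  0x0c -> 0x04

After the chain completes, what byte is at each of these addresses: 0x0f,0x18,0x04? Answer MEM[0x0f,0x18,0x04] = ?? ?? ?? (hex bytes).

#0 dst[0x18+7] := {0x8e,0x90,0x17,0x12,0x56,0xfc,0xa0}
#1 dst[0x0f+4] := {0xe5,0x03,0xae,0x8e}
#2 dst[0x0c+2] := {0xae,0x8e}
#3 dst[0x04+2] := {0xae,0x8e}
query mem[0x0f]=0xe5, mem[0x18]=0x8e, mem[0x04]=0xae

MEM[0x0f,0x18,0x04] = e5 8e ae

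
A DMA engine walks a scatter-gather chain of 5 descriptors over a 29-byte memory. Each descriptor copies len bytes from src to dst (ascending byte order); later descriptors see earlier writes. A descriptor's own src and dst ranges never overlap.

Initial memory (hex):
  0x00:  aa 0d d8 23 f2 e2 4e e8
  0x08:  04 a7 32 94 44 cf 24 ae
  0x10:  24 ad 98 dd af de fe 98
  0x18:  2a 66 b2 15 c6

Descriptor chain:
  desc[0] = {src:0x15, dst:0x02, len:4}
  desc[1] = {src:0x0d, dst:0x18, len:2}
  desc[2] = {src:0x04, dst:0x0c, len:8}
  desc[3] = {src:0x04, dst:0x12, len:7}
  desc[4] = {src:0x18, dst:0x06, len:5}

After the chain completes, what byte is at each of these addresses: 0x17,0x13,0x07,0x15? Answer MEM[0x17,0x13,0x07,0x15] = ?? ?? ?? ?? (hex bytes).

  after D0: wrote 4B at 0x02 = defe982a
  after D1: wrote 2B at 0x18 = cf24
  after D2: wrote 8B at 0x0c = 982a4ee804a73294
  after D3: wrote 7B at 0x12 = 982a4ee804a732
  after D4: wrote 5B at 0x06 = 3224b215c6
query mem[0x17]=0xa7, mem[0x13]=0x2a, mem[0x07]=0x24, mem[0x15]=0xe8

MEM[0x17,0x13,0x07,0x15] = a7 2a 24 e8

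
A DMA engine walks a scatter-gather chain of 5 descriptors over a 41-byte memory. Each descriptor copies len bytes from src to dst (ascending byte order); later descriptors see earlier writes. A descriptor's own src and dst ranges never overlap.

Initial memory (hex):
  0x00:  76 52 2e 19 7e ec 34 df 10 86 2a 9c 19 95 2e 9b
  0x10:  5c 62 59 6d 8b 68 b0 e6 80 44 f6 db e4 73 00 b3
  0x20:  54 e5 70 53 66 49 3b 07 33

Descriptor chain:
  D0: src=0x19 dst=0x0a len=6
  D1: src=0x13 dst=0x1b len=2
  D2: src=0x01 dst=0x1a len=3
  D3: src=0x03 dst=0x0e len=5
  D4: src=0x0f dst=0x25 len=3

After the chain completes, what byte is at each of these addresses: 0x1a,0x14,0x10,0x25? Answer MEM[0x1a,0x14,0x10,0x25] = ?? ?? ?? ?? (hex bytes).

MEM[0x1a,0x14,0x10,0x25] = 52 8b ec 7e

[0] 0x19->0x0a len=6 : 44 f6 db e4 73 00
[1] 0x13->0x1b len=2 : 6d 8b
[2] 0x01->0x1a len=3 : 52 2e 19
[3] 0x03->0x0e len=5 : 19 7e ec 34 df
[4] 0x0f->0x25 len=3 : 7e ec 34
query mem[0x1a]=0x52, mem[0x14]=0x8b, mem[0x10]=0xec, mem[0x25]=0x7e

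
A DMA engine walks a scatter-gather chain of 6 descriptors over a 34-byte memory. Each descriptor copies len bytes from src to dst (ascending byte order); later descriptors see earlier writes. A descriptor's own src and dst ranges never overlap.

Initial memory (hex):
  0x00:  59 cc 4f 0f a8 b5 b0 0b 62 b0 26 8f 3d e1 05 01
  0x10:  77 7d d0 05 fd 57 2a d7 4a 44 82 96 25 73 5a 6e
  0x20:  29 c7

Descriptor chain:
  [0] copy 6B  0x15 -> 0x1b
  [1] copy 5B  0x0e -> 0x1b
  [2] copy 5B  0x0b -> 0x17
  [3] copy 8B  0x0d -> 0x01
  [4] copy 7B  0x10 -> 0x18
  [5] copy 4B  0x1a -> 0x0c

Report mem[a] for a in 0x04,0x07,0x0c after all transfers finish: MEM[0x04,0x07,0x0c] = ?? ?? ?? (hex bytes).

MEM[0x04,0x07,0x0c] = 77 05 d0

[0] 0x15->0x1b len=6 : 57 2a d7 4a 44 82
[1] 0x0e->0x1b len=5 : 05 01 77 7d d0
[2] 0x0b->0x17 len=5 : 8f 3d e1 05 01
[3] 0x0d->0x01 len=8 : e1 05 01 77 7d d0 05 fd
[4] 0x10->0x18 len=7 : 77 7d d0 05 fd 57 2a
[5] 0x1a->0x0c len=4 : d0 05 fd 57
query mem[0x04]=0x77, mem[0x07]=0x05, mem[0x0c]=0xd0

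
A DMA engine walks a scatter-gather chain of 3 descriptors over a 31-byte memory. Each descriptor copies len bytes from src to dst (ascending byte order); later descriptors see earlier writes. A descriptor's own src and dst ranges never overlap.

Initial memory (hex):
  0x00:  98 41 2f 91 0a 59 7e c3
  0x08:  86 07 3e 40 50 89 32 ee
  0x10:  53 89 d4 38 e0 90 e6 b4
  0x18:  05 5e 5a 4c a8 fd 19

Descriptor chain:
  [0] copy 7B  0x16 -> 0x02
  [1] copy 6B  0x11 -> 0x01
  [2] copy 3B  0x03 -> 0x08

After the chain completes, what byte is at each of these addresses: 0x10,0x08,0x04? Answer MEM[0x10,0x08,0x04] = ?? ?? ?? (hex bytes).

D0: mem[0x02..0x08] <- [e6 b4 05 5e 5a 4c a8]
D1: mem[0x01..0x06] <- [89 d4 38 e0 90 e6]
D2: mem[0x08..0x0a] <- [38 e0 90]
query mem[0x10]=0x53, mem[0x08]=0x38, mem[0x04]=0xe0

MEM[0x10,0x08,0x04] = 53 38 e0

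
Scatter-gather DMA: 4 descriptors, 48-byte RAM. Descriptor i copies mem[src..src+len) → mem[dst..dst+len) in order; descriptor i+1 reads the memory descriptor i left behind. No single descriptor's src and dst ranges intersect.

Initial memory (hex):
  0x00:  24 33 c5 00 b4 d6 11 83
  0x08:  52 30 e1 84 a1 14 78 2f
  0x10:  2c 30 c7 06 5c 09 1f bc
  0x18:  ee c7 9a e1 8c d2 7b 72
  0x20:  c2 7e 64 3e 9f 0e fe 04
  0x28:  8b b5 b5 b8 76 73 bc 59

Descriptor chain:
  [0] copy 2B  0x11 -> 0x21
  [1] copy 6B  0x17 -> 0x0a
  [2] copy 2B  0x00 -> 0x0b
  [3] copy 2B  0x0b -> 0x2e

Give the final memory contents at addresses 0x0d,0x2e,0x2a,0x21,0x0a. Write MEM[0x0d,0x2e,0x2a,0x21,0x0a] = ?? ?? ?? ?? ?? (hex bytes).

[0] 0x11->0x21 len=2 : 30 c7
[1] 0x17->0x0a len=6 : bc ee c7 9a e1 8c
[2] 0x00->0x0b len=2 : 24 33
[3] 0x0b->0x2e len=2 : 24 33
query mem[0x0d]=0x9a, mem[0x2e]=0x24, mem[0x2a]=0xb5, mem[0x21]=0x30, mem[0x0a]=0xbc

MEM[0x0d,0x2e,0x2a,0x21,0x0a] = 9a 24 b5 30 bc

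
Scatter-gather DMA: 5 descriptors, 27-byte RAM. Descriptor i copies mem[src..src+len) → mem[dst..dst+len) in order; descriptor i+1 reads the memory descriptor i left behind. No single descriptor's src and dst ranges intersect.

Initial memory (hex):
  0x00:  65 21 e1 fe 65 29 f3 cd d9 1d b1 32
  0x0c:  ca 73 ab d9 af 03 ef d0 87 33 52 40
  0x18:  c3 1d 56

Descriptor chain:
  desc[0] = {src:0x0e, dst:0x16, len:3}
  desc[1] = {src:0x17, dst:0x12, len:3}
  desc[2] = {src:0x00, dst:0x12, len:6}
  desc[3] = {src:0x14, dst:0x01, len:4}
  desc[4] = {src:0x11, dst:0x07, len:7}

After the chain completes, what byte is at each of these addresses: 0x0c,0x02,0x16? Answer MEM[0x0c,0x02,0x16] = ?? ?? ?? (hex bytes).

MEM[0x0c,0x02,0x16] = 65 fe 65

  after D0: wrote 3B at 0x16 = abd9af
  after D1: wrote 3B at 0x12 = d9af1d
  after D2: wrote 6B at 0x12 = 6521e1fe6529
  after D3: wrote 4B at 0x01 = e1fe6529
  after D4: wrote 7B at 0x07 = 036521e1fe6529
query mem[0x0c]=0x65, mem[0x02]=0xfe, mem[0x16]=0x65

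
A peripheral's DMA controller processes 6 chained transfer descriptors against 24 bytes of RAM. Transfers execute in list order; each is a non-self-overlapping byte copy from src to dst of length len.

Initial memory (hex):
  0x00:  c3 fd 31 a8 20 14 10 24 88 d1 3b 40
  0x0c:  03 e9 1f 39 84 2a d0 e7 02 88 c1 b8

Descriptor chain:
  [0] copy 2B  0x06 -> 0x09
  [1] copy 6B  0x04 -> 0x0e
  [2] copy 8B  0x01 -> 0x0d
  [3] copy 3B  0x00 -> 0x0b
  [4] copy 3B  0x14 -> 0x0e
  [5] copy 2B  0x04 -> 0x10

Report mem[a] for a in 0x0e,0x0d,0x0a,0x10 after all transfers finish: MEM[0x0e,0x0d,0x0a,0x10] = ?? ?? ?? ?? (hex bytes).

  after D0: wrote 2B at 0x09 = 1024
  after D1: wrote 6B at 0x0e = 201410248810
  after D2: wrote 8B at 0x0d = fd31a82014102488
  after D3: wrote 3B at 0x0b = c3fd31
  after D4: wrote 3B at 0x0e = 8888c1
  after D5: wrote 2B at 0x10 = 2014
query mem[0x0e]=0x88, mem[0x0d]=0x31, mem[0x0a]=0x24, mem[0x10]=0x20

MEM[0x0e,0x0d,0x0a,0x10] = 88 31 24 20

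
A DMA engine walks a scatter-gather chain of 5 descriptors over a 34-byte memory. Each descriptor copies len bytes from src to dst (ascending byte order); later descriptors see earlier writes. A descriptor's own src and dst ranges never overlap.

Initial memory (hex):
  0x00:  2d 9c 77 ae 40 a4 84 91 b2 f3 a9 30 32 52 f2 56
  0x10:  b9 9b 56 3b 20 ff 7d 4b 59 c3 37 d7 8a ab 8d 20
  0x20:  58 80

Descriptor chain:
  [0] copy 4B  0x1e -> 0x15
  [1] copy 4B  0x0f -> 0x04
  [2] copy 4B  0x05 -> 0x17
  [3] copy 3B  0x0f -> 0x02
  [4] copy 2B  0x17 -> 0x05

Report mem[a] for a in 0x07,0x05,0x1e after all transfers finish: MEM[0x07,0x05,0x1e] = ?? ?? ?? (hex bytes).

MEM[0x07,0x05,0x1e] = 56 b9 8d

D0: mem[0x15..0x18] <- [8d 20 58 80]
D1: mem[0x04..0x07] <- [56 b9 9b 56]
D2: mem[0x17..0x1a] <- [b9 9b 56 b2]
D3: mem[0x02..0x04] <- [56 b9 9b]
D4: mem[0x05..0x06] <- [b9 9b]
query mem[0x07]=0x56, mem[0x05]=0xb9, mem[0x1e]=0x8d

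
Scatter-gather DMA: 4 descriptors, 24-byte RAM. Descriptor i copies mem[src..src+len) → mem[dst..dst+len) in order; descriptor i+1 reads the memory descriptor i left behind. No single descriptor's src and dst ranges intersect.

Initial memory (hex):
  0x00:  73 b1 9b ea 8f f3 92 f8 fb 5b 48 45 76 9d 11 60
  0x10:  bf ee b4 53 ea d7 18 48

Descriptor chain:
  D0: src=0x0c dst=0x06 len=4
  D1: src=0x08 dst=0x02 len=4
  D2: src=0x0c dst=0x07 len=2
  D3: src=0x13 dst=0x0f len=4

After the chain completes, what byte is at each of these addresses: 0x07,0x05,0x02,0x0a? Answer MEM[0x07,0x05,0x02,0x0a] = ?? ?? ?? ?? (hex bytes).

D0: mem[0x06..0x09] <- [76 9d 11 60]
D1: mem[0x02..0x05] <- [11 60 48 45]
D2: mem[0x07..0x08] <- [76 9d]
D3: mem[0x0f..0x12] <- [53 ea d7 18]
query mem[0x07]=0x76, mem[0x05]=0x45, mem[0x02]=0x11, mem[0x0a]=0x48

MEM[0x07,0x05,0x02,0x0a] = 76 45 11 48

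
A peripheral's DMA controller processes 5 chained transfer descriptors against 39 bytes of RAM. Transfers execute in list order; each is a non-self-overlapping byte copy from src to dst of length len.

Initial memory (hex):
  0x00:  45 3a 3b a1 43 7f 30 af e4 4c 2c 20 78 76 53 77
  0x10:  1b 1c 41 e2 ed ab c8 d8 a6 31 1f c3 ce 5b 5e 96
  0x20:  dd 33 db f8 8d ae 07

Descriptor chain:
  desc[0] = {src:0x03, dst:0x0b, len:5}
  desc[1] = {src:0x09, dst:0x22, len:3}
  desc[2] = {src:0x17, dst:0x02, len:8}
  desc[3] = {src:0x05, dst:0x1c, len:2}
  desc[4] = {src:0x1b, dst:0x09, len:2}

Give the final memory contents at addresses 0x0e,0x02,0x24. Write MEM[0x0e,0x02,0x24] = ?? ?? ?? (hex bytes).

D0: mem[0x0b..0x0f] <- [a1 43 7f 30 af]
D1: mem[0x22..0x24] <- [4c 2c a1]
D2: mem[0x02..0x09] <- [d8 a6 31 1f c3 ce 5b 5e]
D3: mem[0x1c..0x1d] <- [1f c3]
D4: mem[0x09..0x0a] <- [c3 1f]
query mem[0x0e]=0x30, mem[0x02]=0xd8, mem[0x24]=0xa1

MEM[0x0e,0x02,0x24] = 30 d8 a1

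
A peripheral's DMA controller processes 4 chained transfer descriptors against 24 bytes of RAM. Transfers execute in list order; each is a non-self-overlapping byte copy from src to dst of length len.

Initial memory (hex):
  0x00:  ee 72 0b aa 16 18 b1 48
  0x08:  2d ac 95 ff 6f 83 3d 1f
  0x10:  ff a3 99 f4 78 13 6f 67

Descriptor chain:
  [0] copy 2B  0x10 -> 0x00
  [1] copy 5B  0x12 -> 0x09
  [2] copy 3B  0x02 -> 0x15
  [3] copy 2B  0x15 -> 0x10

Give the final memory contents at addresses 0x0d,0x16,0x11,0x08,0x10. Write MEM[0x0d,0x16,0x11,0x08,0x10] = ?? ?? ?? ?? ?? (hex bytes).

MEM[0x0d,0x16,0x11,0x08,0x10] = 6f aa aa 2d 0b

D0: mem[0x00..0x01] <- [ff a3]
D1: mem[0x09..0x0d] <- [99 f4 78 13 6f]
D2: mem[0x15..0x17] <- [0b aa 16]
D3: mem[0x10..0x11] <- [0b aa]
query mem[0x0d]=0x6f, mem[0x16]=0xaa, mem[0x11]=0xaa, mem[0x08]=0x2d, mem[0x10]=0x0b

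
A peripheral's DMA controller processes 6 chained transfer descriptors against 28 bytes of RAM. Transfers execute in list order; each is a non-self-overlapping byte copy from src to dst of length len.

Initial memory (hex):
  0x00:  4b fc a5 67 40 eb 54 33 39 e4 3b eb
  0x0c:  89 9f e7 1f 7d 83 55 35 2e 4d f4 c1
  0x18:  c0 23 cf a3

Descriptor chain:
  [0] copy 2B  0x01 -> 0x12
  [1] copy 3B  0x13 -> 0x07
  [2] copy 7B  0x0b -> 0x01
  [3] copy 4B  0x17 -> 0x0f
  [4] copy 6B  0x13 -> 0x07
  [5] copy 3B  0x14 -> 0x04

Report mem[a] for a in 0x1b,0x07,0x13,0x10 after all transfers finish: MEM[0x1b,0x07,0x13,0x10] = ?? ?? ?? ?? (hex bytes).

[0] 0x01->0x12 len=2 : fc a5
[1] 0x13->0x07 len=3 : a5 2e 4d
[2] 0x0b->0x01 len=7 : eb 89 9f e7 1f 7d 83
[3] 0x17->0x0f len=4 : c1 c0 23 cf
[4] 0x13->0x07 len=6 : a5 2e 4d f4 c1 c0
[5] 0x14->0x04 len=3 : 2e 4d f4
query mem[0x1b]=0xa3, mem[0x07]=0xa5, mem[0x13]=0xa5, mem[0x10]=0xc0

MEM[0x1b,0x07,0x13,0x10] = a3 a5 a5 c0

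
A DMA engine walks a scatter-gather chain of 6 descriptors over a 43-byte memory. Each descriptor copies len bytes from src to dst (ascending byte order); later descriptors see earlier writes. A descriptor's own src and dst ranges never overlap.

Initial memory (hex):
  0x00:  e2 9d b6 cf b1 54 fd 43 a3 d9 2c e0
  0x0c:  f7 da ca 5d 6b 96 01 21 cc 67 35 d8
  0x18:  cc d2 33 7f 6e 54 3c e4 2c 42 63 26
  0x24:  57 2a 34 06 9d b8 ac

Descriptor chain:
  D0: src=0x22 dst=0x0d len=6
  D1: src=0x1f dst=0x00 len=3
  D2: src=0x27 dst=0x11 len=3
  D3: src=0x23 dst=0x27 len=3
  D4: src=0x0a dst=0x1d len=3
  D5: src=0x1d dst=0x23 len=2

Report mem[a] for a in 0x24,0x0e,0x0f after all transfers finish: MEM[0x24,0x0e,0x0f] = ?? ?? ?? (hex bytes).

#0 dst[0x0d+6] := {0x63,0x26,0x57,0x2a,0x34,0x06}
#1 dst[0x00+3] := {0xe4,0x2c,0x42}
#2 dst[0x11+3] := {0x06,0x9d,0xb8}
#3 dst[0x27+3] := {0x26,0x57,0x2a}
#4 dst[0x1d+3] := {0x2c,0xe0,0xf7}
#5 dst[0x23+2] := {0x2c,0xe0}
query mem[0x24]=0xe0, mem[0x0e]=0x26, mem[0x0f]=0x57

MEM[0x24,0x0e,0x0f] = e0 26 57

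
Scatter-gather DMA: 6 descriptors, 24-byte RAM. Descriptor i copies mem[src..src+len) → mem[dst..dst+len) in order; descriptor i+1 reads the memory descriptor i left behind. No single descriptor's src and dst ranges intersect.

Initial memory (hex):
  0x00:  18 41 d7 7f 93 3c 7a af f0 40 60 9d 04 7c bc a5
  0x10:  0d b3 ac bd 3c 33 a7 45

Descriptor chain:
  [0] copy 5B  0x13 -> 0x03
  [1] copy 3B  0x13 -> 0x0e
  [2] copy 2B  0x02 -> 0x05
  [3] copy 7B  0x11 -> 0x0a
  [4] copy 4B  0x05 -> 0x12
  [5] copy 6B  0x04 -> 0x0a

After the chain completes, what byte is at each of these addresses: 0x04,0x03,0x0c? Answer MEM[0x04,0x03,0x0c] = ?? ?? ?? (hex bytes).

D0: mem[0x03..0x07] <- [bd 3c 33 a7 45]
D1: mem[0x0e..0x10] <- [bd 3c 33]
D2: mem[0x05..0x06] <- [d7 bd]
D3: mem[0x0a..0x10] <- [b3 ac bd 3c 33 a7 45]
D4: mem[0x12..0x15] <- [d7 bd 45 f0]
D5: mem[0x0a..0x0f] <- [3c d7 bd 45 f0 40]
query mem[0x04]=0x3c, mem[0x03]=0xbd, mem[0x0c]=0xbd

MEM[0x04,0x03,0x0c] = 3c bd bd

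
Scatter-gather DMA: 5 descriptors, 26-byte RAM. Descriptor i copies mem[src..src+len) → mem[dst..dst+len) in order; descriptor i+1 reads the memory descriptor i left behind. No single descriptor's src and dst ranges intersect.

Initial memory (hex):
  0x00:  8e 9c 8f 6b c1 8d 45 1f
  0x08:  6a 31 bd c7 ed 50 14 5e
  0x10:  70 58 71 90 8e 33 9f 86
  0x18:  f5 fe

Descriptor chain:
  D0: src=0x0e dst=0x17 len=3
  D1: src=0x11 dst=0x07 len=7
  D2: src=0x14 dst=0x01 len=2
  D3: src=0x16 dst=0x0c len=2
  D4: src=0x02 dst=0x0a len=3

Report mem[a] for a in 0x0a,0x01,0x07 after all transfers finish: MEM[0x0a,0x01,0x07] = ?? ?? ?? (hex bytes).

[0] 0x0e->0x17 len=3 : 14 5e 70
[1] 0x11->0x07 len=7 : 58 71 90 8e 33 9f 14
[2] 0x14->0x01 len=2 : 8e 33
[3] 0x16->0x0c len=2 : 9f 14
[4] 0x02->0x0a len=3 : 33 6b c1
query mem[0x0a]=0x33, mem[0x01]=0x8e, mem[0x07]=0x58

MEM[0x0a,0x01,0x07] = 33 8e 58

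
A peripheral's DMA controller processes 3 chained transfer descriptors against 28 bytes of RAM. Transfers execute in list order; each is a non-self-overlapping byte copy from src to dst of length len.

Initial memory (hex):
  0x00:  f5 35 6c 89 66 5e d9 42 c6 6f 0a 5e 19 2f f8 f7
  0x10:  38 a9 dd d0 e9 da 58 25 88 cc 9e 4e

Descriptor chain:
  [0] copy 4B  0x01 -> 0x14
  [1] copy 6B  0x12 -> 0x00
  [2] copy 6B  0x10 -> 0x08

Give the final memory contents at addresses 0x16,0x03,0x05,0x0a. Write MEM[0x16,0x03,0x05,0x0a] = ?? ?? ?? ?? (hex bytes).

MEM[0x16,0x03,0x05,0x0a] = 89 6c 66 dd

  after D0: wrote 4B at 0x14 = 356c8966
  after D1: wrote 6B at 0x00 = ddd0356c8966
  after D2: wrote 6B at 0x08 = 38a9ddd0356c
query mem[0x16]=0x89, mem[0x03]=0x6c, mem[0x05]=0x66, mem[0x0a]=0xdd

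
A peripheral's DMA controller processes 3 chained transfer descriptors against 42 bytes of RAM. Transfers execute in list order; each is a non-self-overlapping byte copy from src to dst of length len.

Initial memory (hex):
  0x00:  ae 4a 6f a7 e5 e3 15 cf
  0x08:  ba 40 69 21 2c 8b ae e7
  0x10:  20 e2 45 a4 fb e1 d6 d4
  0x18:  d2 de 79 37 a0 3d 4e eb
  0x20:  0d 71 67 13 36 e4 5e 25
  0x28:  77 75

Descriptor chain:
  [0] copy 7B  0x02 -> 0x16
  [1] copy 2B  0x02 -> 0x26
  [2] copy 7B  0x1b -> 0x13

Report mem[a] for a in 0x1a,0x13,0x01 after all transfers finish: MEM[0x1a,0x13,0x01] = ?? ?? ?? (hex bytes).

MEM[0x1a,0x13,0x01] = 15 cf 4a

#0 dst[0x16+7] := {0x6f,0xa7,0xe5,0xe3,0x15,0xcf,0xba}
#1 dst[0x26+2] := {0x6f,0xa7}
#2 dst[0x13+7] := {0xcf,0xba,0x3d,0x4e,0xeb,0x0d,0x71}
query mem[0x1a]=0x15, mem[0x13]=0xcf, mem[0x01]=0x4a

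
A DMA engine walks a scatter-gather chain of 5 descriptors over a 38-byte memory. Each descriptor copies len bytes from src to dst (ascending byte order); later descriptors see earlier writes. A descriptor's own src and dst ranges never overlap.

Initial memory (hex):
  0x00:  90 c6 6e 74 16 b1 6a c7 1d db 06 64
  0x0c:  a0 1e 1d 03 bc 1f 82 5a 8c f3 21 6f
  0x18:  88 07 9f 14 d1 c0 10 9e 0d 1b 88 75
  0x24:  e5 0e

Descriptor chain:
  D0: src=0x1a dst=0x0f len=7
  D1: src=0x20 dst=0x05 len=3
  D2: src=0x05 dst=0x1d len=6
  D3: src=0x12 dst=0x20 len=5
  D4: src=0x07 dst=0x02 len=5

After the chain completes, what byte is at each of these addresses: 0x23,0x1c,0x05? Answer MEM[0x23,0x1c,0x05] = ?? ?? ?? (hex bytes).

MEM[0x23,0x1c,0x05] = 0d d1 06

#0 dst[0x0f+7] := {0x9f,0x14,0xd1,0xc0,0x10,0x9e,0x0d}
#1 dst[0x05+3] := {0x0d,0x1b,0x88}
#2 dst[0x1d+6] := {0x0d,0x1b,0x88,0x1d,0xdb,0x06}
#3 dst[0x20+5] := {0xc0,0x10,0x9e,0x0d,0x21}
#4 dst[0x02+5] := {0x88,0x1d,0xdb,0x06,0x64}
query mem[0x23]=0x0d, mem[0x1c]=0xd1, mem[0x05]=0x06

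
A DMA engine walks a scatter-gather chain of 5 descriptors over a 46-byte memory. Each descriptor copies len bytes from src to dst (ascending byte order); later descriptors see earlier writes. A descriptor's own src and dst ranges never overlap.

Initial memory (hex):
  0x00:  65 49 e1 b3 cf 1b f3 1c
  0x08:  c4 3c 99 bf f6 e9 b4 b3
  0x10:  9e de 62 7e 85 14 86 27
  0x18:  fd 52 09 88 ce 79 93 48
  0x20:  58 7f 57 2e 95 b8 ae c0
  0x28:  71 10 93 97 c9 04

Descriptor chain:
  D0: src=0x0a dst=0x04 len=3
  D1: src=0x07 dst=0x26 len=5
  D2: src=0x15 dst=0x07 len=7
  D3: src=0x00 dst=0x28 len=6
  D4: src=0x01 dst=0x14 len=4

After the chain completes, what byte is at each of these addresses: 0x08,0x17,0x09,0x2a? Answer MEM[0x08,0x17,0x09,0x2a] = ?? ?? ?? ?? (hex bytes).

MEM[0x08,0x17,0x09,0x2a] = 86 99 27 e1

[0] 0x0a->0x04 len=3 : 99 bf f6
[1] 0x07->0x26 len=5 : 1c c4 3c 99 bf
[2] 0x15->0x07 len=7 : 14 86 27 fd 52 09 88
[3] 0x00->0x28 len=6 : 65 49 e1 b3 99 bf
[4] 0x01->0x14 len=4 : 49 e1 b3 99
query mem[0x08]=0x86, mem[0x17]=0x99, mem[0x09]=0x27, mem[0x2a]=0xe1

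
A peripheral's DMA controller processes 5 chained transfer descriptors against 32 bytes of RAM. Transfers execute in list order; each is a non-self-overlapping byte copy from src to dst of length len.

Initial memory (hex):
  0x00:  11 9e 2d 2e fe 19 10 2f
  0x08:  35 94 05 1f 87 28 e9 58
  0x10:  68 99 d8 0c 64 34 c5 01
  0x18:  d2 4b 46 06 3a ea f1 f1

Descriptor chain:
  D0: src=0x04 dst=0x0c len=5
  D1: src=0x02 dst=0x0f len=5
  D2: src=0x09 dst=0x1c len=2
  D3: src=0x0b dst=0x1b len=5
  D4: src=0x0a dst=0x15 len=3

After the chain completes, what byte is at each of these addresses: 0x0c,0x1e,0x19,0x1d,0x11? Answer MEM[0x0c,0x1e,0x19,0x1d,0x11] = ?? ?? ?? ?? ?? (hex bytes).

MEM[0x0c,0x1e,0x19,0x1d,0x11] = fe 10 4b 19 fe

#0 dst[0x0c+5] := {0xfe,0x19,0x10,0x2f,0x35}
#1 dst[0x0f+5] := {0x2d,0x2e,0xfe,0x19,0x10}
#2 dst[0x1c+2] := {0x94,0x05}
#3 dst[0x1b+5] := {0x1f,0xfe,0x19,0x10,0x2d}
#4 dst[0x15+3] := {0x05,0x1f,0xfe}
query mem[0x0c]=0xfe, mem[0x1e]=0x10, mem[0x19]=0x4b, mem[0x1d]=0x19, mem[0x11]=0xfe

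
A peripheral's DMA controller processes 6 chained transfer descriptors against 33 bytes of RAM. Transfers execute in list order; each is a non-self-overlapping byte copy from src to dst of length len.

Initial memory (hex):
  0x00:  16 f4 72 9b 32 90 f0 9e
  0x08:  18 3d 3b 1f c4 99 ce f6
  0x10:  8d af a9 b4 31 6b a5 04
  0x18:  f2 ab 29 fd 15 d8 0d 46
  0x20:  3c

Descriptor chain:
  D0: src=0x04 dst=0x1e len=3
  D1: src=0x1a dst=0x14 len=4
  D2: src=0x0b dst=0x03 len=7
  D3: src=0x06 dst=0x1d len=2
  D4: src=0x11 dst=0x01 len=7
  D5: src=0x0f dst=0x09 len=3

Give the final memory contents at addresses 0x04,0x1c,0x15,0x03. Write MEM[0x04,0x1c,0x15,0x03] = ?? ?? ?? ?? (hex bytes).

MEM[0x04,0x1c,0x15,0x03] = 29 15 fd b4

  after D0: wrote 3B at 0x1e = 3290f0
  after D1: wrote 4B at 0x14 = 29fd15d8
  after D2: wrote 7B at 0x03 = 1fc499cef68daf
  after D3: wrote 2B at 0x1d = cef6
  after D4: wrote 7B at 0x01 = afa9b429fd15d8
  after D5: wrote 3B at 0x09 = f68daf
query mem[0x04]=0x29, mem[0x1c]=0x15, mem[0x15]=0xfd, mem[0x03]=0xb4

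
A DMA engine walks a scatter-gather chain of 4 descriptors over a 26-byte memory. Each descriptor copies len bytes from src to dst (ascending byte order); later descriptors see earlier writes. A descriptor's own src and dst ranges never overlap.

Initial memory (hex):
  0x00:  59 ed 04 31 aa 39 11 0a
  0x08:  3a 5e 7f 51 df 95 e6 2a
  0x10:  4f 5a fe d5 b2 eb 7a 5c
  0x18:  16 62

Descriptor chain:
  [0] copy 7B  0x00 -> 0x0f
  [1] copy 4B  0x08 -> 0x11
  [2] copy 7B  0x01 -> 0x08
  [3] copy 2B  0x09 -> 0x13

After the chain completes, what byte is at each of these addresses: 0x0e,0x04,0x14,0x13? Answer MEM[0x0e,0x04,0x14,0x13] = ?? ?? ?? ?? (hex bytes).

MEM[0x0e,0x04,0x14,0x13] = 0a aa 31 04

  after D0: wrote 7B at 0x0f = 59ed0431aa3911
  after D1: wrote 4B at 0x11 = 3a5e7f51
  after D2: wrote 7B at 0x08 = ed0431aa39110a
  after D3: wrote 2B at 0x13 = 0431
query mem[0x0e]=0x0a, mem[0x04]=0xaa, mem[0x14]=0x31, mem[0x13]=0x04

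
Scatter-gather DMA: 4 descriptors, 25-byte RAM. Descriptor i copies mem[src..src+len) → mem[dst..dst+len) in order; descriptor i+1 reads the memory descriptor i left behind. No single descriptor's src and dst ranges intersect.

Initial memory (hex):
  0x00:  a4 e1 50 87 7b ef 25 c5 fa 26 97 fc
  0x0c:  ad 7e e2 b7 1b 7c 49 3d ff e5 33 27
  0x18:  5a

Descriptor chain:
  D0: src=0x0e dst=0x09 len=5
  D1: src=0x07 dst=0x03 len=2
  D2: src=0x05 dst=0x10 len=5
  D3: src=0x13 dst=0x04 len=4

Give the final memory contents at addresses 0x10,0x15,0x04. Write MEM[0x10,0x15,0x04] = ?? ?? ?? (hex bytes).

MEM[0x10,0x15,0x04] = ef e5 fa

D0: mem[0x09..0x0d] <- [e2 b7 1b 7c 49]
D1: mem[0x03..0x04] <- [c5 fa]
D2: mem[0x10..0x14] <- [ef 25 c5 fa e2]
D3: mem[0x04..0x07] <- [fa e2 e5 33]
query mem[0x10]=0xef, mem[0x15]=0xe5, mem[0x04]=0xfa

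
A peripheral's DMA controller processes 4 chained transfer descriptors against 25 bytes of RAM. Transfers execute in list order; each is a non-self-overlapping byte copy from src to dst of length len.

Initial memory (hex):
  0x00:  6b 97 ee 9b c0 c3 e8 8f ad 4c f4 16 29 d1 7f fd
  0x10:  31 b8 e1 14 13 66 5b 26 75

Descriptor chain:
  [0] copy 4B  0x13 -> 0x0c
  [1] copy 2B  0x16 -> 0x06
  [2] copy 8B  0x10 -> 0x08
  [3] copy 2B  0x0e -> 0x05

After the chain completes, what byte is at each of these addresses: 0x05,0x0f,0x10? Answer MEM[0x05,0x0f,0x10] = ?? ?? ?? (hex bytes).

MEM[0x05,0x0f,0x10] = 5b 26 31

  after D0: wrote 4B at 0x0c = 1413665b
  after D1: wrote 2B at 0x06 = 5b26
  after D2: wrote 8B at 0x08 = 31b8e11413665b26
  after D3: wrote 2B at 0x05 = 5b26
query mem[0x05]=0x5b, mem[0x0f]=0x26, mem[0x10]=0x31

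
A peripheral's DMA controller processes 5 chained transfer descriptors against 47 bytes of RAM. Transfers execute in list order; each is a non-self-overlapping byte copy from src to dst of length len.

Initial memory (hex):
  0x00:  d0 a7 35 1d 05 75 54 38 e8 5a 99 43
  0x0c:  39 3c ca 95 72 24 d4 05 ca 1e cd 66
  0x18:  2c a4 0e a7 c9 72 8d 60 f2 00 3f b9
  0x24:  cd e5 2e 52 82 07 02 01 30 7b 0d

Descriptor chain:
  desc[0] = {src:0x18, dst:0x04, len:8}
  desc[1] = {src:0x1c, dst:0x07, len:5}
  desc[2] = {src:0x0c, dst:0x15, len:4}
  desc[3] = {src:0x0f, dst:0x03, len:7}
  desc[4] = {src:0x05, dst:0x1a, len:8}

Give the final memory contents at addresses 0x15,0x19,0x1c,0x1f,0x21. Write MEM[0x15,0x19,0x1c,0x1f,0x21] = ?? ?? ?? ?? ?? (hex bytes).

MEM[0x15,0x19,0x1c,0x1f,0x21] = 39 a4 05 60 39

  after D0: wrote 8B at 0x04 = 2ca40ea7c9728d60
  after D1: wrote 5B at 0x07 = c9728d60f2
  after D2: wrote 4B at 0x15 = 393cca95
  after D3: wrote 7B at 0x03 = 957224d405ca39
  after D4: wrote 8B at 0x1a = 24d405ca3960f239
query mem[0x15]=0x39, mem[0x19]=0xa4, mem[0x1c]=0x05, mem[0x1f]=0x60, mem[0x21]=0x39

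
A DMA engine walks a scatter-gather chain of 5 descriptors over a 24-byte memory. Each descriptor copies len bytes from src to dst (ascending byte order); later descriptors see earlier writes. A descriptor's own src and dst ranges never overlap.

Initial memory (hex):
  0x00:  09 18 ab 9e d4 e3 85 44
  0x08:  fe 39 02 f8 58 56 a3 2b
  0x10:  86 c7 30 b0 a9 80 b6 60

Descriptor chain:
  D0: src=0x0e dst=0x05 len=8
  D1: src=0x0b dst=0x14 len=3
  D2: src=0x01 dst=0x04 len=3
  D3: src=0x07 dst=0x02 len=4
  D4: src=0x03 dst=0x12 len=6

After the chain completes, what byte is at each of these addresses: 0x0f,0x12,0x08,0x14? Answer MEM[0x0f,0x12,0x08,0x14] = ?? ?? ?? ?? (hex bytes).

  after D0: wrote 8B at 0x05 = a32b86c730b0a980
  after D1: wrote 3B at 0x14 = a98056
  after D2: wrote 3B at 0x04 = 18ab9e
  after D3: wrote 4B at 0x02 = 86c730b0
  after D4: wrote 6B at 0x12 = c730b09e86c7
query mem[0x0f]=0x2b, mem[0x12]=0xc7, mem[0x08]=0xc7, mem[0x14]=0xb0

MEM[0x0f,0x12,0x08,0x14] = 2b c7 c7 b0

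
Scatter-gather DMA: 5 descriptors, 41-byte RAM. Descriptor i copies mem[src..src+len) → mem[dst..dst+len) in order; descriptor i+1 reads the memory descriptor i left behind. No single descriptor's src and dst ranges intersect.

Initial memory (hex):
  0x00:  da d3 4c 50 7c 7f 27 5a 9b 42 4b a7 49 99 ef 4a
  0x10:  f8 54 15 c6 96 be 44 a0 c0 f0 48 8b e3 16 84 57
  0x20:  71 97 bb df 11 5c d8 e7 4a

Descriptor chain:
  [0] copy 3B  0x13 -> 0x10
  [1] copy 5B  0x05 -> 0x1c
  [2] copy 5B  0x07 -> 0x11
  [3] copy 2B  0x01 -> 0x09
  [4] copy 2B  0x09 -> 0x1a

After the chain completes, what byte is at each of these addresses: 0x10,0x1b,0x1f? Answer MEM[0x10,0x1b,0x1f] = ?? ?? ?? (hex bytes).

  after D0: wrote 3B at 0x10 = c696be
  after D1: wrote 5B at 0x1c = 7f275a9b42
  after D2: wrote 5B at 0x11 = 5a9b424ba7
  after D3: wrote 2B at 0x09 = d34c
  after D4: wrote 2B at 0x1a = d34c
query mem[0x10]=0xc6, mem[0x1b]=0x4c, mem[0x1f]=0x9b

MEM[0x10,0x1b,0x1f] = c6 4c 9b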